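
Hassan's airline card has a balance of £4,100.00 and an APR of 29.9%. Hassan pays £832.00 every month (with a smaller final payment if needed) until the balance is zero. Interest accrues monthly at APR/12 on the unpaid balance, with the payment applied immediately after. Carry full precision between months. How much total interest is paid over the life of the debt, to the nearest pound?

£331

Monthly rate r = 29.9%/12 = 2.49167% = 0.0249167.
Payoff takes n = ⌈−ln(1 − rB₀/P)/ln(1+r)⌉ = ⌈5.323⌉ = 6 payments; the last is £270.94.
Total paid = 5·£832.00 + £270.94 = £4,430.94.
Total interest = total paid − principal = £4,430.94 − £4,100.00 = £330.94.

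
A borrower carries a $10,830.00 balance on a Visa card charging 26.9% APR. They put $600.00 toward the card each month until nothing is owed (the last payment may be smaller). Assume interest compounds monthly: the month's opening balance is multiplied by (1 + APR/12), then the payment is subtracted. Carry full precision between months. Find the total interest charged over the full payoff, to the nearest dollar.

Monthly rate r = 26.9%/12 = 2.24167% = 0.0224167.
Payoff takes n = ⌈−ln(1 − rB₀/P)/ln(1+r)⌉ = ⌈23.391⌉ = 24 payments; the last is $236.16.
Total paid = 23·$600.00 + $236.16 = $14,036.16.
Total interest = total paid − principal = $14,036.16 − $10,830.00 = $3,206.16.

$3,206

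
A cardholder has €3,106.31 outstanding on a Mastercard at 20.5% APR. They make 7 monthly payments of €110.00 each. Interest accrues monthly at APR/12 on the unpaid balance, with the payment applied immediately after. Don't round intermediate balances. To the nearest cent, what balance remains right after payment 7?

€2,686.76

Monthly rate r = 20.5%/12 = 1.70833% = 0.0170833.
Each month: B ← B·(1+r) − €110.00.
Month 1: interest €53.07; balance after payment €3,049.38.
Month 2: interest €52.09; balance after payment €2,991.47.
Month 3: interest €51.10; balance after payment €2,932.57.
Month 4: interest €50.10; balance after payment €2,872.67.
Month 5: interest €49.07; balance after payment €2,811.75.
Month 6: interest €48.03; balance after payment €2,749.78.
Month 7: interest €46.98; balance after payment €2,686.76.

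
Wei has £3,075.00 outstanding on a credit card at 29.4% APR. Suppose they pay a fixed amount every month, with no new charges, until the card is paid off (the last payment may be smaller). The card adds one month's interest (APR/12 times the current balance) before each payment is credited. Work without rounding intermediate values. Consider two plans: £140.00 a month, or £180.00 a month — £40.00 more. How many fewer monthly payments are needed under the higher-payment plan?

9 fewer payments

Monthly rate r = 29.4%/12 = 2.45% = 0.0245.
At £140.00/mo: n = ⌈−ln(1 − rB₀/P)/ln(1+r)⌉ = 32 payments (last £128.05); total interest = total paid − £3,075.00 = £1,393.05.
At £180.00/mo: 23 payments (last £72.75); total interest £957.75.
Payments saved = 32 − 23 = 9.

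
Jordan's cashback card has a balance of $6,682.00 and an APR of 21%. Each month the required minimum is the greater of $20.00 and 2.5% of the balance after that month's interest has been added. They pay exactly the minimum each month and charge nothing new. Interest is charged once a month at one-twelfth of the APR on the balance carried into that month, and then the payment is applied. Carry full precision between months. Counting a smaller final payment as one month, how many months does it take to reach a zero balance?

336 months

Monthly rate r = 21%/12 = 1.75% = 0.0175.
While 2.5% of the post-interest balance exceeds $20.00, each month B ← (B·(1+r))·(1 − 0.025), i.e. B shrinks by the factor (1+r)·0.975 = 0.99206.
This holds for months 1–269. Entering month 270 the balance is $783.26; 2.5% of the post-interest balance is now below $20.00, so the flat $20.00 minimum applies from here.
From month 270 a fixed $20.00 at rate r clears $783.26 in 67 more payments. Total: 269 + 67 = 336 months.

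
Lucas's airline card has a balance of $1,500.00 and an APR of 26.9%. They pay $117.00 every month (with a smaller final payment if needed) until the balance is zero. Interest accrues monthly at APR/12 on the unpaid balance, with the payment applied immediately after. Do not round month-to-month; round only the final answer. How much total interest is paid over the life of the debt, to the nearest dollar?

Monthly rate r = 26.9%/12 = 2.24167% = 0.0224167.
Payoff takes n = ⌈−ln(1 − rB₀/P)/ln(1+r)⌉ = ⌈15.284⌉ = 16 payments; the last is $33.45.
Total paid = 15·$117.00 + $33.45 = $1,788.45.
Total interest = total paid − principal = $1,788.45 − $1,500.00 = $288.45.

$288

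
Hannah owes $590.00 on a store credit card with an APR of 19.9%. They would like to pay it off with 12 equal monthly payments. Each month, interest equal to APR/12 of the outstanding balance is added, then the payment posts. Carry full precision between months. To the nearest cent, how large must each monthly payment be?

$54.63

Monthly rate r = 19.9%/12 = 1.65833% = 0.0165833.
Level-payment amortization: P = B₀·r / (1 − (1+r)^(−n)) = 590.00·0.0165833 / (1 − 1.01658^(−12)).
Denominator 1 − (1+r)^(−12) = 0.17911149.
P = 9.78417 / 0.17911149 ≈ 54.63.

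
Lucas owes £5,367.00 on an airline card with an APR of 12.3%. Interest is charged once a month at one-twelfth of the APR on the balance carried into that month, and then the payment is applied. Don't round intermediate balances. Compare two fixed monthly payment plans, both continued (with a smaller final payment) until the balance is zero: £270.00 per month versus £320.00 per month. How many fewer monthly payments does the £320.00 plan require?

Monthly rate r = 12.3%/12 = 1.025% = 0.01025.
At £270.00/mo: n = ⌈−ln(1 − rB₀/P)/ln(1+r)⌉ = 23 payments (last £92.62); total interest = total paid − £5,367.00 = £665.62.
At £320.00/mo: 19 payments (last £159.65); total interest £552.65.
Payments saved = 23 − 19 = 4.

4 fewer payments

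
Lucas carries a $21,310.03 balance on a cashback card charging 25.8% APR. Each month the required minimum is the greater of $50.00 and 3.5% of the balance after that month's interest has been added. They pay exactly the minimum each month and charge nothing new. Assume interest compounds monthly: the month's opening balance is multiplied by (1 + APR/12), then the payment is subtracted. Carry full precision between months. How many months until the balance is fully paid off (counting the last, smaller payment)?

Monthly rate r = 25.8%/12 = 2.15% = 0.0215.
While 3.5% of the post-interest balance exceeds $50.00, each month B ← (B·(1+r))·(1 − 0.035), i.e. B shrinks by the factor (1+r)·0.965 = 0.98575.
This holds for months 1–190. Entering month 191 the balance is $1,393.36; 3.5% of the post-interest balance is now below $50.00, so the flat $50.00 minimum applies from here.
From month 191 a fixed $50.00 at rate r clears $1,393.36 in 43 more payments. Total: 190 + 43 = 233 months.

233 months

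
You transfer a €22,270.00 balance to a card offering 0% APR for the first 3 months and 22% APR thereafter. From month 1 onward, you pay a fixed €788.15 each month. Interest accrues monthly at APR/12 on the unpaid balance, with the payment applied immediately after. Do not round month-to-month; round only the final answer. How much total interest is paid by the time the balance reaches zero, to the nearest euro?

Promo months 1–3 at r₀ = 0%/12 = 0; months 4+ at r₁ = 22%/12 = 0.0183333.
After month 3 (no interest yet): B = €22,270.00 − 3·€788.15 = €19,905.55.
Then at r₁ with €788.15/mo: n₂ = −ln(1 − r₁·B/P)/ln(1+r₁) ≈ 34.23 → 35 more payments.
Total paid = 37·€788.15 + €179.99 = €29,341.54; interest = €29,341.54 − €22,270.00 = €7,071.54.

€7,072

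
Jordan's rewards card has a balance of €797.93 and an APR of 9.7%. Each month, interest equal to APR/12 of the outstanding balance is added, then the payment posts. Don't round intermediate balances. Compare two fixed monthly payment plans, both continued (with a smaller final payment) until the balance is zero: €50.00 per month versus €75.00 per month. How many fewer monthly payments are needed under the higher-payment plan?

Monthly rate r = 9.7%/12 = 0.808333% = 0.00808333.
At €50.00/mo: n = ⌈−ln(1 − rB₀/P)/ln(1+r)⌉ = 18 payments (last €7.77); total interest = total paid − €797.93 = €59.84.
At €75.00/mo: 12 payments (last €12.75); total interest €39.82.
Payments saved = 18 − 12 = 6.

6 fewer payments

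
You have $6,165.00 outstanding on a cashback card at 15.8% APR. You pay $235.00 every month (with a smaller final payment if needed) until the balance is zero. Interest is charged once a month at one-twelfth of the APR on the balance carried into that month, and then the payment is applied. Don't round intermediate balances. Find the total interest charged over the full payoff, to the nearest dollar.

Monthly rate r = 15.8%/12 = 1.31667% = 0.0131667.
Payoff takes n = ⌈−ln(1 − rB₀/P)/ln(1+r)⌉ = ⌈32.395⌉ = 33 payments; the last is $93.25.
Total paid = 32·$235.00 + $93.25 = $7,613.25.
Total interest = total paid − principal = $7,613.25 − $6,165.00 = $1,448.25.

$1,448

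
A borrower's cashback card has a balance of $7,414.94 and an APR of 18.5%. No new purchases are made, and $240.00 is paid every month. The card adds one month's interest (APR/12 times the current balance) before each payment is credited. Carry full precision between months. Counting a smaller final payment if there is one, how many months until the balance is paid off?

Monthly rate r = 18.5%/12 = 1.54167% = 0.0154167.
Recurrence: B ← B·(1+r) − $240.00.
Month 1: interest $114.31; balance after payment $7,289.25.
Month 2: interest $112.38; balance after payment $7,161.63.
Closed form: n = −ln(1 − rB₀/P)/ln(1+r) = −ln(0.52369)/ln(1.01542) ≈ 42.280, so the balance reaches zero during payment 43.

43 months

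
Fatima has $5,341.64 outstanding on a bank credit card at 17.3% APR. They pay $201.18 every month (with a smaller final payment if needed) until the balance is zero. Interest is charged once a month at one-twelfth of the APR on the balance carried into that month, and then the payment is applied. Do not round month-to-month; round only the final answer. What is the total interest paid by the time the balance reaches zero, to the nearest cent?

$1,440.74

Monthly rate r = 17.3%/12 = 1.44167% = 0.0144167.
Payoff takes n = ⌈−ln(1 − rB₀/P)/ln(1+r)⌉ = ⌈33.712⌉ = 34 payments; the last is $143.44.
Total paid = 33·$201.18 + $143.44 = $6,782.38.
Total interest = total paid − principal = $6,782.38 − $5,341.64 = $1,440.74.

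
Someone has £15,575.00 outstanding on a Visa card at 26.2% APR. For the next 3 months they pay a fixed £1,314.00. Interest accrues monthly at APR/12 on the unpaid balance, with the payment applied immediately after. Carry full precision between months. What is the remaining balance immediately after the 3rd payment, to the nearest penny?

Monthly rate r = 26.2%/12 = 2.18333% = 0.0218333.
Each month: B ← B·(1+r) − £1,314.00.
Month 1: interest £340.05; balance after payment £14,601.05.
Month 2: interest £318.79; balance after payment £13,605.84.
Month 3: interest £297.06; balance after payment £12,588.90.

£12,588.90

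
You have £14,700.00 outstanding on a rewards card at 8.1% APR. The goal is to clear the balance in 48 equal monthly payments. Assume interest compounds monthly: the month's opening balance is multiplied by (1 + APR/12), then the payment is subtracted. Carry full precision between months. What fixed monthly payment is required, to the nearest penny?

Monthly rate r = 8.1%/12 = 0.675% = 0.00675.
Level-payment amortization: P = B₀·r / (1 − (1+r)^(−n)) = 14700.00·0.00675 / (1 − 1.00675^(−48)).
Denominator 1 − (1+r)^(−48) = 0.275961996.
P = 99.225 / 0.275961996 ≈ 359.56.

£359.56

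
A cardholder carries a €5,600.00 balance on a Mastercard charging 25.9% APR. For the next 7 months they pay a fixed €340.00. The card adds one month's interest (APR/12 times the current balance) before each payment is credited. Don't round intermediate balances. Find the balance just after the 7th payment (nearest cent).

Monthly rate r = 25.9%/12 = 2.15833% = 0.0215833.
Each month: B ← B·(1+r) − €340.00.
Month 1: interest €120.87; balance after payment €5,380.87.
Month 2: interest €116.14; balance after payment €5,157.00.
Month 3: interest €111.31; balance after payment €4,928.31.
Month 4: interest €106.37; balance after payment €4,694.68.
Month 5: interest €101.33; balance after payment €4,456.01.
Month 6: interest €96.18; balance after payment €4,212.18.
Month 7: interest €90.91; balance after payment €3,963.09.

€3,963.09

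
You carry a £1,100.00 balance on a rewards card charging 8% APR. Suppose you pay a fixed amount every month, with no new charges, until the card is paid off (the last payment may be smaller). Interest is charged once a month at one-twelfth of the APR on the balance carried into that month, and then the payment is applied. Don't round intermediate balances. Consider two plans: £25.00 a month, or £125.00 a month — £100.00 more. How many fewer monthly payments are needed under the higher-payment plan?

Monthly rate r = 8%/12 = 0.666667% = 0.00666667.
At £25.00/mo: n = ⌈−ln(1 − rB₀/P)/ln(1+r)⌉ = 53 payments (last £6.34); total interest = total paid − £1,100.00 = £206.34.
At £125.00/mo: 10 payments (last £12.40); total interest £37.40.
Payments saved = 53 − 10 = 43.

43 fewer payments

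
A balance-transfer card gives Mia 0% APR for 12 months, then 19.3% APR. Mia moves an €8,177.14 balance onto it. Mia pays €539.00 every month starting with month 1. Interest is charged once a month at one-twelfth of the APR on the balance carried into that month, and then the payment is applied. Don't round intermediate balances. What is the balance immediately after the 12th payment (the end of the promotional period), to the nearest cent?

Promo months 1–12 at r₀ = 0%/12 = 0; months 13+ at r₁ = 19.3%/12 = 0.0160833.
After month 12 (no interest yet): B = €8,177.14 − 12·€539.00 = €1,709.14.

€1,709.14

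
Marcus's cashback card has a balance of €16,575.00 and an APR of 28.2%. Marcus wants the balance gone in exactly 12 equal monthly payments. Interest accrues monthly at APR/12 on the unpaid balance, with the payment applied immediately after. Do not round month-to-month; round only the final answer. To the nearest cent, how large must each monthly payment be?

Monthly rate r = 28.2%/12 = 2.35% = 0.0235.
Level-payment amortization: P = B₀·r / (1 − (1+r)^(−n)) = 16575.00·0.0235 / (1 − 1.0235^(−12)).
Denominator 1 − (1+r)^(−12) = 0.243261489.
P = 389.512 / 0.243261489 ≈ 1601.21.

€1,601.21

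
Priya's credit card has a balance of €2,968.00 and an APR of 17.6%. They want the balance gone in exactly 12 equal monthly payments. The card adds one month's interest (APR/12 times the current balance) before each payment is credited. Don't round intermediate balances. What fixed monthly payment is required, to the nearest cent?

€271.54

Monthly rate r = 17.6%/12 = 1.46667% = 0.0146667.
Level-payment amortization: P = B₀·r / (1 − (1+r)^(−n)) = 2968.00·0.0146667 / (1 − 1.01467^(−12)).
Denominator 1 − (1+r)^(−12) = 0.160309423.
P = 43.5307 / 0.160309423 ≈ 271.54.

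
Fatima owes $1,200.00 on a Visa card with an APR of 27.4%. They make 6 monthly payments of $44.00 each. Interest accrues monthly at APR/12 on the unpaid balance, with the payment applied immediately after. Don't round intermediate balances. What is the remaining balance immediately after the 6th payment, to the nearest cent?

Monthly rate r = 27.4%/12 = 2.28333% = 0.0228333.
Each month: B ← B·(1+r) − $44.00.
Month 1: interest $27.40; balance after payment $1,183.40.
Month 2: interest $27.02; balance after payment $1,166.42.
Month 3: interest $26.63; balance after payment $1,149.05.
Month 4: interest $26.24; balance after payment $1,131.29.
Month 5: interest $25.83; balance after payment $1,113.12.
Month 6: interest $25.42; balance after payment $1,094.54.

$1,094.54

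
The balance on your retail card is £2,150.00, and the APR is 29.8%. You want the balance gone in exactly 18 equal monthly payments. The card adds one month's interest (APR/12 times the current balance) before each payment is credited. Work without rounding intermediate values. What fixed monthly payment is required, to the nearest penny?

£149.58

Monthly rate r = 29.8%/12 = 2.48333% = 0.0248333.
Level-payment amortization: P = B₀·r / (1 − (1+r)^(−n)) = 2150.00·0.0248333 / (1 − 1.02483^(−18)).
Denominator 1 − (1+r)^(−18) = 0.356954606.
P = 53.3917 / 0.356954606 ≈ 149.58.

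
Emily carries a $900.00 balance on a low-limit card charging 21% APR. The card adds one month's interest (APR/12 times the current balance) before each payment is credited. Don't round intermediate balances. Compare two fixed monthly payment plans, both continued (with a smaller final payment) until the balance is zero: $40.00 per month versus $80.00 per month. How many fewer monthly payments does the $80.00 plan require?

16 fewer payments

Monthly rate r = 21%/12 = 1.75% = 0.0175.
At $40.00/mo: n = ⌈−ln(1 − rB₀/P)/ln(1+r)⌉ = 29 payments (last $33.94); total interest = total paid − $900.00 = $253.94.
At $80.00/mo: 13 payments (last $51.17); total interest $111.17.
Payments saved = 29 − 13 = 16.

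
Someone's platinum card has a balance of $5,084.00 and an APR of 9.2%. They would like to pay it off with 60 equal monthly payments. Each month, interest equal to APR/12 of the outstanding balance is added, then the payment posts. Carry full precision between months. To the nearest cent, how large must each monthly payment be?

$106.03

Monthly rate r = 9.2%/12 = 0.766667% = 0.00766667.
Level-payment amortization: P = B₀·r / (1 − (1+r)^(−n)) = 5084.00·0.00766667 / (1 − 1.00767^(−60)).
Denominator 1 − (1+r)^(−60) = 0.367607876.
P = 38.9773 / 0.367607876 ≈ 106.03.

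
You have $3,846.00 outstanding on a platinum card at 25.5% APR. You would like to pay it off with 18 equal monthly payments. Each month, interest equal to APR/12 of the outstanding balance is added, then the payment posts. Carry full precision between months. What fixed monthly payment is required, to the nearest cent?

Monthly rate r = 25.5%/12 = 2.125% = 0.02125.
Level-payment amortization: P = B₀·r / (1 − (1+r)^(−n)) = 3846.00·0.02125 / (1 − 1.02125^(−18)).
Denominator 1 − (1+r)^(−18) = 0.315106967.
P = 81.7275 / 0.315106967 ≈ 259.36.

$259.36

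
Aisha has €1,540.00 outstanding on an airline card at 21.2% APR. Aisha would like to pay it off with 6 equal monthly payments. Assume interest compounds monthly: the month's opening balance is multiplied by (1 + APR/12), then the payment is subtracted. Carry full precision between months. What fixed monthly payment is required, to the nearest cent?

Monthly rate r = 21.2%/12 = 1.76667% = 0.0176667.
Level-payment amortization: P = B₀·r / (1 − (1+r)^(−n)) = 1540.00·0.0176667 / (1 − 1.01767^(−6)).
Denominator 1 − (1+r)^(−6) = 0.0997425946.
P = 27.2067 / 0.0997425946 ≈ 272.77.

€272.77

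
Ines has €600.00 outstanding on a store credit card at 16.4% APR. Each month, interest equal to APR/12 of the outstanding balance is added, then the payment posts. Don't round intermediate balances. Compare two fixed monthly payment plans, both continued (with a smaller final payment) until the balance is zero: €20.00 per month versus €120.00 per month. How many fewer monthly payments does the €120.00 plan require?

33 fewer payments

Monthly rate r = 16.4%/12 = 1.36667% = 0.0136667.
At €20.00/mo: n = ⌈−ln(1 − rB₀/P)/ln(1+r)⌉ = 39 payments (last €17.43); total interest = total paid − €600.00 = €177.43.
At €120.00/mo: 6 payments (last €25.86); total interest €25.86.
Payments saved = 39 − 6 = 33.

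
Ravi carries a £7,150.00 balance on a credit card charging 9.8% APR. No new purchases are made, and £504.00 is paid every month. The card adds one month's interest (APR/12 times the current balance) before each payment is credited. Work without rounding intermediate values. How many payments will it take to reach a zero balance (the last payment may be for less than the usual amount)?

16 months

Monthly rate r = 9.8%/12 = 0.816667% = 0.00816667.
Recurrence: B ← B·(1+r) − £504.00.
Month 1: interest £58.39; balance after payment £6,704.39.
Month 2: interest £54.75; balance after payment £6,255.14.
Closed form: n = −ln(1 − rB₀/P)/ln(1+r) = −ln(0.88414)/ln(1.00817) ≈ 15.139, so the balance reaches zero during payment 16.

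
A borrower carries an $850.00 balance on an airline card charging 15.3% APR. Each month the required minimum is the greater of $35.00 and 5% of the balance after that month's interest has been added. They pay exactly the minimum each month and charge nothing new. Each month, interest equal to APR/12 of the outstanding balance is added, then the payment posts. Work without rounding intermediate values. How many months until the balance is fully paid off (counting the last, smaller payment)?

Monthly rate r = 15.3%/12 = 1.275% = 0.01275.
While 5% of the post-interest balance exceeds $35.00, each month B ← (B·(1+r))·(1 − 0.05), i.e. B shrinks by the factor (1+r)·0.95 = 0.96211.
This holds for months 1–6. Entering month 7 the balance is $674.18; 5% of the post-interest balance is now below $35.00, so the flat $35.00 minimum applies from here.
From month 7 a fixed $35.00 at rate r clears $674.18 in 23 more payments. Total: 6 + 23 = 29 months.

29 months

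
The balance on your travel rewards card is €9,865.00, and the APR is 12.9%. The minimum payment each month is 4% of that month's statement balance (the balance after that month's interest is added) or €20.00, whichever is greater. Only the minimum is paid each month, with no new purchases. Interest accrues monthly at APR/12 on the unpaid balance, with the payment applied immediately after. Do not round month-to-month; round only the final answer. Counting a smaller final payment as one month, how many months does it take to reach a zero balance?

Monthly rate r = 12.9%/12 = 1.075% = 0.01075.
While 4% of the post-interest balance exceeds €20.00, each month B ← (B·(1+r))·(1 − 0.04), i.e. B shrinks by the factor (1+r)·0.96 = 0.97032.
This holds for months 1–100. Entering month 101 the balance is €484.84; 4% of the post-interest balance is now below €20.00, so the flat €20.00 minimum applies from here.
From month 101 a fixed €20.00 at rate r clears €484.84 in 29 more payments. Total: 100 + 29 = 129 months.

129 months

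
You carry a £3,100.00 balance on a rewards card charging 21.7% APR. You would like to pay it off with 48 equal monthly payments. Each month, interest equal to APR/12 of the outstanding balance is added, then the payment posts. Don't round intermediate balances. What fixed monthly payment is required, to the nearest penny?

Monthly rate r = 21.7%/12 = 1.80833% = 0.0180833.
Level-payment amortization: P = B₀·r / (1 − (1+r)^(−n)) = 3100.00·0.0180833 / (1 − 1.01808^(−48)).
Denominator 1 − (1+r)^(−48) = 0.576941657.
P = 56.0583 / 0.576941657 ≈ 97.16.

£97.16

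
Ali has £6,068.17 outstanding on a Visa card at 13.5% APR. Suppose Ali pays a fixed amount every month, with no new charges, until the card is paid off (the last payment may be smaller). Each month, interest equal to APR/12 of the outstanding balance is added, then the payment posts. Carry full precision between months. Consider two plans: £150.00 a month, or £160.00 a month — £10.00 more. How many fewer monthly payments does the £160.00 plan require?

5 fewer payments

Monthly rate r = 13.5%/12 = 1.125% = 0.01125.
At £150.00/mo: n = ⌈−ln(1 − rB₀/P)/ln(1+r)⌉ = 55 payments (last £41.31); total interest = total paid − £6,068.17 = £2,073.14.
At £160.00/mo: 50 payments (last £116.29); total interest £1,888.12.
Payments saved = 55 − 50 = 5.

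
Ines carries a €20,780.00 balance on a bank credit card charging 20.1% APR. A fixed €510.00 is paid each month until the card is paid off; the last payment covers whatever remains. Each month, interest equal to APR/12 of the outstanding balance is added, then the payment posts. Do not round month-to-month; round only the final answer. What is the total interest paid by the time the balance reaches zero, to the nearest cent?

Monthly rate r = 20.1%/12 = 1.675% = 0.01675.
Payoff takes n = ⌈−ln(1 − rB₀/P)/ln(1+r)⌉ = ⌈69.063⌉ = 70 payments; the last is €32.13.
Total paid = 69·€510.00 + €32.13 = €35,222.13.
Total interest = total paid − principal = €35,222.13 − €20,780.00 = €14,442.13.

€14,442.13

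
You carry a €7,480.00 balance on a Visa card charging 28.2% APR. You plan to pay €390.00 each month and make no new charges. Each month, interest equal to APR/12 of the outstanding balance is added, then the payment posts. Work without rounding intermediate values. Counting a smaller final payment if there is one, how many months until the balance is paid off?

26 months

Monthly rate r = 28.2%/12 = 2.35% = 0.0235.
Recurrence: B ← B·(1+r) − €390.00.
Month 1: interest €175.78; balance after payment €7,265.78.
Month 2: interest €170.75; balance after payment €7,046.53.
Closed form: n = −ln(1 − rB₀/P)/ln(1+r) = −ln(0.54928)/ln(1.0235) ≈ 25.794, so the balance reaches zero during payment 26.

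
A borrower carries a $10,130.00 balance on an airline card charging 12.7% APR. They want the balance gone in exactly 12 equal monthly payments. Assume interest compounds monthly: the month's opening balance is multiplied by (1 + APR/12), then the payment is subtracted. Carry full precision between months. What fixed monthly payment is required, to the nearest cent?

Monthly rate r = 12.7%/12 = 1.05833% = 0.0105833.
Level-payment amortization: P = B₀·r / (1 − (1+r)^(−n)) = 10130.00·0.0105833 / (1 − 1.01058^(−12)).
Denominator 1 − (1+r)^(−12) = 0.118678385.
P = 107.209 / 0.118678385 ≈ 903.36.

$903.36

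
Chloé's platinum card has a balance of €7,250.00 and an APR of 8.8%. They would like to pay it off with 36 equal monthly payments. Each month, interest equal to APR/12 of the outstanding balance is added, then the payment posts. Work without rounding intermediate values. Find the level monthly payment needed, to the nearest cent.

Monthly rate r = 8.8%/12 = 0.733333% = 0.00733333.
Level-payment amortization: P = B₀·r / (1 − (1+r)^(−n)) = 7250.00·0.00733333 / (1 − 1.00733^(−36)).
Denominator 1 − (1+r)^(−36) = 0.23128632.
P = 53.1667 / 0.23128632 ≈ 229.87.

€229.87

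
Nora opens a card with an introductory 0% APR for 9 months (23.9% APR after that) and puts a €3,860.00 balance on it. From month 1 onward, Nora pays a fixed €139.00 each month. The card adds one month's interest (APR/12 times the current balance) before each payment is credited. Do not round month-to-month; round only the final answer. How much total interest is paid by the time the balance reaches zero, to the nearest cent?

€690.85

Promo months 1–9 at r₀ = 0%/12 = 0; months 10+ at r₁ = 23.9%/12 = 0.0199167.
After month 9 (no interest yet): B = €3,860.00 − 9·€139.00 = €2,609.00.
Then at r₁ with €139.00/mo: n₂ = −ln(1 − r₁·B/P)/ln(1+r₁) ≈ 23.74 → 24 more payments.
Total paid = 32·€139.00 + €102.85 = €4,550.85; interest = €4,550.85 − €3,860.00 = €690.85.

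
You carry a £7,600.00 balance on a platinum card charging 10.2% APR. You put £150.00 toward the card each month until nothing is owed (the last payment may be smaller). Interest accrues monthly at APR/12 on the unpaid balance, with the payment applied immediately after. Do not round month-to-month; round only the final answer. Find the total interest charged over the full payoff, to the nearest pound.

£2,383

Monthly rate r = 10.2%/12 = 0.85% = 0.0085.
Payoff takes n = ⌈−ln(1 − rB₀/P)/ln(1+r)⌉ = ⌈66.551⌉ = 67 payments; the last is £82.74.
Total paid = 66·£150.00 + £82.74 = £9,982.74.
Total interest = total paid − principal = £9,982.74 − £7,600.00 = £2,382.74.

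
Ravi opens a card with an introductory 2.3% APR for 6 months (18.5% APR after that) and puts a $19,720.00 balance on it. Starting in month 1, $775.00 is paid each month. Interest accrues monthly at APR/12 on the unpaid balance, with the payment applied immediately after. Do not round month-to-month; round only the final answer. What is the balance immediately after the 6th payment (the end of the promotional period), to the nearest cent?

Promo months 1–6 at r₀ = 2.3%/12 = 0.00191667; months 7+ at r₁ = 18.5%/12 = 0.0154167.
After month 6: iterate B ← B·(1+r₀) − $775.00 for 6 months → $15,275.53.

$15,275.53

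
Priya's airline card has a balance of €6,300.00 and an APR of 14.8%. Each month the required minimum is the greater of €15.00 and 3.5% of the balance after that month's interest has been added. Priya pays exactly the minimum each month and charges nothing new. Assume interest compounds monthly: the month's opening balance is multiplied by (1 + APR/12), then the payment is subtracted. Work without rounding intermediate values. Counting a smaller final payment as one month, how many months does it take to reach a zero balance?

151 months

Monthly rate r = 14.8%/12 = 1.23333% = 0.0123333.
While 3.5% of the post-interest balance exceeds €15.00, each month B ← (B·(1+r))·(1 − 0.035), i.e. B shrinks by the factor (1+r)·0.965 = 0.9769.
This holds for months 1–116. Entering month 117 the balance is €418.83; 3.5% of the post-interest balance is now below €15.00, so the flat €15.00 minimum applies from here.
From month 117 a fixed €15.00 at rate r clears €418.83 in 35 more payments. Total: 116 + 35 = 151 months.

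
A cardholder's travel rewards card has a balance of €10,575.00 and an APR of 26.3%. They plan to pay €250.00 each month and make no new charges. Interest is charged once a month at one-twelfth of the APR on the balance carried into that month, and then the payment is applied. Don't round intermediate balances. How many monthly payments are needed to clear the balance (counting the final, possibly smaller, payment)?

121 months

Monthly rate r = 26.3%/12 = 2.19167% = 0.0219167.
Recurrence: B ← B·(1+r) − €250.00.
Month 1: interest €231.77; balance after payment €10,556.77.
Month 2: interest €231.37; balance after payment €10,538.14.
Closed form: n = −ln(1 − rB₀/P)/ln(1+r) = −ln(0.072925)/ln(1.02192) ≈ 120.772, so the balance reaches zero during payment 121.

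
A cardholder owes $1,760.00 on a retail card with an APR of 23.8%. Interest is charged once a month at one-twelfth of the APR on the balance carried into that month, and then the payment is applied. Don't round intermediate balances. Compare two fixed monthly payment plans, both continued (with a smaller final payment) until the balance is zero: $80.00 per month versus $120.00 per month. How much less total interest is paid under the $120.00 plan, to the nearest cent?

$234.78

Monthly rate r = 23.8%/12 = 1.98333% = 0.0198333.
At $80.00/mo: n = ⌈−ln(1 − rB₀/P)/ln(1+r)⌉ = 30 payments (last $15.42); total interest = total paid − $1,760.00 = $575.42.
At $120.00/mo: 18 payments (last $60.64); total interest $340.64.
Interest saved = $575.42 − $340.64 = $234.78.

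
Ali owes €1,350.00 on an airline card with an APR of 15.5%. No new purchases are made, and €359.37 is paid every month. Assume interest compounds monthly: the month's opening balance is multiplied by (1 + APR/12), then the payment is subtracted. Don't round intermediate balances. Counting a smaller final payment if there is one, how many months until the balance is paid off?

4 months

Monthly rate r = 15.5%/12 = 1.29167% = 0.0129167.
Recurrence: B ← B·(1+r) − €359.37.
Month 1: interest €17.44; balance after payment €1,008.07.
Month 2: interest €13.02; balance after payment €661.72.
Month 3: interest €8.55; balance after payment €310.90.
Month 4: interest €4.02; balance after payment €0.00.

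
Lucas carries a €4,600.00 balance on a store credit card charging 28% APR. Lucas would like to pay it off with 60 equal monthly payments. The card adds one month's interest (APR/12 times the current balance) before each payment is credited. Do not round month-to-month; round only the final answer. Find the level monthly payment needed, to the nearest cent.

€143.22

Monthly rate r = 28%/12 = 2.33333% = 0.0233333.
Level-payment amortization: P = B₀·r / (1 − (1+r)^(−n)) = 4600.00·0.0233333 / (1 − 1.02333^(−60)).
Denominator 1 − (1+r)^(−60) = 0.749404796.
P = 107.333 / 0.749404796 ≈ 143.22.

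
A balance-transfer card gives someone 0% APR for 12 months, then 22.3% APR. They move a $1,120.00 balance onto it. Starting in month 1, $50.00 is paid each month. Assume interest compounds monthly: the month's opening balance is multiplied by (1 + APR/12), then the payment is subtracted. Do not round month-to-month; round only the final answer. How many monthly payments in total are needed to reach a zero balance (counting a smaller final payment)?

24 payments

Promo months 1–12 at r₀ = 0%/12 = 0; months 13+ at r₁ = 22.3%/12 = 0.0185833.
After month 12 (no interest yet): B = $1,120.00 − 12·$50.00 = $520.00.
Then at r₁ with $50.00/mo: n₂ = −ln(1 − r₁·B/P)/ln(1+r₁) ≈ 11.66 → 12 more payments.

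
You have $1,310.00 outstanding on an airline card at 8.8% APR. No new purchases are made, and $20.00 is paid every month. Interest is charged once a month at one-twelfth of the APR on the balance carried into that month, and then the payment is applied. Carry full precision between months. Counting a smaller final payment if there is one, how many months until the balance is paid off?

90 payments

Monthly rate r = 8.8%/12 = 0.733333% = 0.00733333.
Recurrence: B ← B·(1+r) − $20.00.
Month 1: interest $9.61; balance after payment $1,299.61.
Month 2: interest $9.53; balance after payment $1,289.14.
Closed form: n = −ln(1 − rB₀/P)/ln(1+r) = −ln(0.51967)/ln(1.00733) ≈ 89.586, so the balance reaches zero during payment 90.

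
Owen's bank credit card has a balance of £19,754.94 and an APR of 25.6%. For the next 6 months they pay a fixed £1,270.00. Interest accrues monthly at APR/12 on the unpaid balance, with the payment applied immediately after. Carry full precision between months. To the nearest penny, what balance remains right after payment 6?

£14,384.18

Monthly rate r = 25.6%/12 = 2.13333% = 0.0213333.
Each month: B ← B·(1+r) − £1,270.00.
Month 1: interest £421.44; balance after payment £18,906.38.
Month 2: interest £403.34; balance after payment £18,039.71.
Month 3: interest £384.85; balance after payment £17,154.56.
Month 4: interest £365.96; balance after payment £16,250.53.
Month 5: interest £346.68; balance after payment £15,327.20.
Month 6: interest £326.98; balance after payment £14,384.18.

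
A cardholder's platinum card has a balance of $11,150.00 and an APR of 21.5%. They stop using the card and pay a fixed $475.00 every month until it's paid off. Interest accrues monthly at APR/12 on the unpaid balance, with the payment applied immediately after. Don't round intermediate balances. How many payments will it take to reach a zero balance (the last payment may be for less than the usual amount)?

31 months

Monthly rate r = 21.5%/12 = 1.79167% = 0.0179167.
Recurrence: B ← B·(1+r) − $475.00.
Month 1: interest $199.77; balance after payment $10,874.77.
Month 2: interest $194.84; balance after payment $10,594.61.
Closed form: n = −ln(1 − rB₀/P)/ln(1+r) = −ln(0.57943)/ln(1.01792) ≈ 30.730, so the balance reaches zero during payment 31.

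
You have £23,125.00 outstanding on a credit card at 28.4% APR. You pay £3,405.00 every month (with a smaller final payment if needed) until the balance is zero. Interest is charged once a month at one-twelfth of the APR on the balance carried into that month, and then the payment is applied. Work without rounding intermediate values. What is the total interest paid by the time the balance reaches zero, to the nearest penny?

Monthly rate r = 28.4%/12 = 2.36667% = 0.0236667.
Payoff takes n = ⌈−ln(1 − rB₀/P)/ln(1+r)⌉ = ⌈7.491⌉ = 8 payments; the last is £1,682.29.
Total paid = 7·£3,405.00 + £1,682.29 = £25,517.29.
Total interest = total paid − principal = £25,517.29 − £23,125.00 = £2,392.29.

£2,392.29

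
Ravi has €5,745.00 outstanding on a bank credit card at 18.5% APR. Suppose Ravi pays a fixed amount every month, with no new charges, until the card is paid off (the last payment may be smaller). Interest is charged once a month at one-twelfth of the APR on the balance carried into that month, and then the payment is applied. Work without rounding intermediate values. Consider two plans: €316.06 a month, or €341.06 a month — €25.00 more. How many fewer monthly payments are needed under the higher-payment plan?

2 fewer payments

Monthly rate r = 18.5%/12 = 1.54167% = 0.0154167.
At €316.06/mo: n = ⌈−ln(1 − rB₀/P)/ln(1+r)⌉ = 22 payments (last €156.38); total interest = total paid − €5,745.00 = €1,048.64.
At €341.06/mo: 20 payments (last €223.52); total interest €958.66.
Payments saved = 22 − 20 = 2.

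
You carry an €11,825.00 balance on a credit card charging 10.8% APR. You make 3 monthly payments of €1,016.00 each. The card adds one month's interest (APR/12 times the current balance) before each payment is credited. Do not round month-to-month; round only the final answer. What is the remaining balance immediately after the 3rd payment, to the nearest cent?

€9,071.64

Monthly rate r = 10.8%/12 = 0.9% = 0.009.
Each month: B ← B·(1+r) − €1,016.00.
Month 1: interest €106.43; balance after payment €10,915.42.
Month 2: interest €98.24; balance after payment €9,997.66.
Month 3: interest €89.98; balance after payment €9,071.64.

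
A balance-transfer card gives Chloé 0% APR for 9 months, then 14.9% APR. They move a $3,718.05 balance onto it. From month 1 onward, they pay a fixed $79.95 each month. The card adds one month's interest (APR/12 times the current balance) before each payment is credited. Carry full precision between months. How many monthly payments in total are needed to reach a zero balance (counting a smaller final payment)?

Promo months 1–9 at r₀ = 0%/12 = 0; months 10+ at r₁ = 14.9%/12 = 0.0124167.
After month 9 (no interest yet): B = $3,718.05 − 9·$79.95 = $2,998.50.
Then at r₁ with $79.95/mo: n₂ = −ln(1 − r₁·B/P)/ln(1+r₁) ≈ 50.79 → 51 more payments.

60 months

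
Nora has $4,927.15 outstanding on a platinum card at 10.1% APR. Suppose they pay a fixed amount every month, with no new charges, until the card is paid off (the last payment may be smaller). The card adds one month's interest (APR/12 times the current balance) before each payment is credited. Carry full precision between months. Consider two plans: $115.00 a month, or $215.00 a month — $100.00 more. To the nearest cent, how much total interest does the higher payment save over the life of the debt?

$639.48

Monthly rate r = 10.1%/12 = 0.841667% = 0.00841667.
At $115.00/mo: n = ⌈−ln(1 − rB₀/P)/ln(1+r)⌉ = 54 payments (last $41.61); total interest = total paid − $4,927.15 = $1,209.46.
At $215.00/mo: 26 payments (last $122.13); total interest $569.98.
Interest saved = $1,209.46 − $569.98 = $639.48.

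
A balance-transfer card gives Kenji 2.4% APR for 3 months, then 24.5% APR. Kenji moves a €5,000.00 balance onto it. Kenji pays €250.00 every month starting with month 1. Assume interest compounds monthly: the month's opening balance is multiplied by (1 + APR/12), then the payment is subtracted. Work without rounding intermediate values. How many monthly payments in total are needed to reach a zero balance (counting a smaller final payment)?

25 payments

Promo months 1–3 at r₀ = 2.4%/12 = 0.002; months 4+ at r₁ = 24.5%/12 = 0.0204167.
After month 3: iterate B ← B·(1+r₀) − €250.00 for 3 months → €4,278.56.
Then at r₁ with €250.00/mo: n₂ = −ln(1 − r₁·B/P)/ln(1+r₁) ≈ 21.27 → 22 more payments.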